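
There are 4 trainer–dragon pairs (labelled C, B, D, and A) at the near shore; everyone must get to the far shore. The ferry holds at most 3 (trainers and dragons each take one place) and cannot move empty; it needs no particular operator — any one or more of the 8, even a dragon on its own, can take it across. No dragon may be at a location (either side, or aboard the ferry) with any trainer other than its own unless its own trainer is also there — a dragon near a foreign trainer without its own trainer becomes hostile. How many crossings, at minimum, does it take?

Counting alone: each trip to the far shore takes at most 3 across and each return brings at least 1 back, so after t trips out (and t−1 returns) at most 3t − (t−1) of the 8 are across; that first reaches 8 at t = 4, so at least 7 crossings are needed.
The safety rule pushes this higher. Following every safe sequence of crossings, the most of the 8 that can be at the far shore as the ferry arrives there on crossing 7 is 7 — never all 8.
So no plan with fewer than 9 crossings exists, and this one achieves 9:
1. dragon C and trainer C cross → the far shore.
2. trainer C crosses ← the near shore.
3. dragon B, trainer B, and trainer C cross → the far shore.
4. dragon C and trainer C cross ← the near shore.
5. trainer A, trainer C, and trainer D cross → the far shore.
6. dragon B crosses ← the near shore.
7. dragon B and dragon C cross → the far shore.
8. dragon C crosses ← the near shore.
9. dragon A, dragon C, and dragon D cross → the far shore.

9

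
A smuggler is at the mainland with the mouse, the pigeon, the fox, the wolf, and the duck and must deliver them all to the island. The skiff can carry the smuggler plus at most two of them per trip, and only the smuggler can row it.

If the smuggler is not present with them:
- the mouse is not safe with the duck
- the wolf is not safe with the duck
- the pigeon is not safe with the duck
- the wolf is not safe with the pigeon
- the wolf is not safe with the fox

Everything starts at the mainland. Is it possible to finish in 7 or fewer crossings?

Yes — this plan uses 7 crossings (≤ 7):
1. Smuggler goes to the island with the duck and the wolf.  [the mainland: the fox, the mouse, the pigeon | the island: the duck, the wolf]
2. Smuggler goes back to the mainland with the wolf.  [the mainland: the fox, the mouse, the pigeon, the wolf | the island: the duck]
3. Smuggler goes to the island with the mouse and the wolf.  [the mainland: the fox, the pigeon | the island: the duck, the mouse, the wolf]
4. Smuggler goes back to the mainland with the duck.  [the mainland: the duck, the fox, the pigeon | the island: the mouse, the wolf]
5. Smuggler goes to the island with the fox and the pigeon.  [the mainland: the duck | the island: the fox, the mouse, the pigeon, the wolf]
6. Smuggler goes back to the mainland with the wolf.  [the mainland: the duck, the wolf | the island: the fox, the mouse, the pigeon]
7. Smuggler goes to the island with the duck and the wolf.  [the mainland: — | the island: the duck, the fox, the mouse, the pigeon, the wolf]

Yes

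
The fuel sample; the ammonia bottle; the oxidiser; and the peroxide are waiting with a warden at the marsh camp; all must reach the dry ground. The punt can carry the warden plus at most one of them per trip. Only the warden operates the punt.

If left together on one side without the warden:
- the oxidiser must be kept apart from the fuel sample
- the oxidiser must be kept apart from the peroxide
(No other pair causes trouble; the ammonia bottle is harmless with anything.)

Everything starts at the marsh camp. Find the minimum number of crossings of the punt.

9

Counting alone: the warden can take at most 1 across per trip to the dry ground, so moving all 4 needs at least 4 loaded trips out, with a return between consecutive ones — at least 7 crossings.
The safety rule pushes this higher. Following every safe sequence of crossings, the most of the 4 that can be at the dry ground as the punt arrives there on crossing 7 is 3 — never all 4.
So no plan with fewer than 9 crossings exists, and this one achieves 9:
1. Warden goes to the dry ground with the oxidiser.
2. Warden goes back to the marsh camp alone.
3. Warden goes to the dry ground with the fuel sample.
4. Warden goes back to the marsh camp with the oxidiser.
5. Warden goes to the dry ground with the peroxide.
6. Warden goes back to the marsh camp alone.
7. Warden goes to the dry ground with the ammonia bottle.
8. Warden goes back to the marsh camp alone.
9. Warden goes to the dry ground with the oxidiser.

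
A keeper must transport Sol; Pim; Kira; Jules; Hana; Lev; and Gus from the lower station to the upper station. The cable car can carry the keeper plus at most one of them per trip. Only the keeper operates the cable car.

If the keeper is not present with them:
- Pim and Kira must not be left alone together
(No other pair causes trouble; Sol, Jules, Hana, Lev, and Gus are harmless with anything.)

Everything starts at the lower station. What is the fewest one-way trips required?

Counting alone: the keeper can take at most 1 across per trip to the upper station, so moving all 7 needs at least 7 loaded trips out, with a return between consecutive ones — at least 13 crossings.
The plan below uses exactly 13 crossings, so it is optimal:
1. Keeper goes to the upper station with Pim.
2. Keeper goes back to the lower station alone.
3. Keeper goes to the upper station with Sol.
4. Keeper goes back to the lower station alone.
5. Keeper goes to the upper station with Jules.
6. Keeper goes back to the lower station alone.
7. Keeper goes to the upper station with Hana.
8. Keeper goes back to the lower station alone.
9. Keeper goes to the upper station with Lev.
10. Keeper goes back to the lower station alone.
11. Keeper goes to the upper station with Gus.
12. Keeper goes back to the lower station alone.
13. Keeper goes to the upper station with Kira.

13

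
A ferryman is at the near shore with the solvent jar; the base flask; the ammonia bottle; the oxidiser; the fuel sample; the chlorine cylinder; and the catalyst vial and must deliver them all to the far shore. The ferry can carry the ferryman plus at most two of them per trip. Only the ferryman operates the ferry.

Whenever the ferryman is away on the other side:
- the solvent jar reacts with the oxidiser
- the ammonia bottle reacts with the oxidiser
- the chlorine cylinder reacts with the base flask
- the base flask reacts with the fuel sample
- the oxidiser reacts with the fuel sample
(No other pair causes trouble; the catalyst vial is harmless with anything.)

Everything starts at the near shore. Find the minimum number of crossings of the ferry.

Counting alone: the ferryman can take at most 2 across per trip to the far shore, so moving all 7 needs at least 4 loaded trips out, with a return between consecutive ones — at least 7 crossings.
The safety rule pushes this higher. Following every safe sequence of crossings, the most of the 7 that can be at the far shore as the ferry arrives there on crossing 7 is 6 — never all 7.
So no plan with fewer than 9 crossings exists, and this one achieves 9:
1. Ferryman goes to the far shore with the base flask and the oxidiser.  [the near shore: the ammonia bottle, the catalyst vial, the chlorine cylinder, the fuel sample, the solvent jar | the far shore: the base flask, the oxidiser]
2. Ferryman goes back to the near shore alone.  [the near shore: the ammonia bottle, the catalyst vial, the chlorine cylinder, the fuel sample, the solvent jar | the far shore: the base flask, the oxidiser]
3. Ferryman goes to the far shore with the solvent jar.  [the near shore: the ammonia bottle, the catalyst vial, the chlorine cylinder, the fuel sample | the far shore: the base flask, the oxidiser, the solvent jar]
4. Ferryman goes back to the near shore with the oxidiser.  [the near shore: the ammonia bottle, the catalyst vial, the chlorine cylinder, the fuel sample, the oxidiser | the far shore: the base flask, the solvent jar]
5. Ferryman goes to the far shore with the ammonia bottle and the fuel sample.  [the near shore: the catalyst vial, the chlorine cylinder, the oxidiser | the far shore: the ammonia bottle, the base flask, the fuel sample, the solvent jar]
6. Ferryman goes back to the near shore with the base flask.  [the near shore: the base flask, the catalyst vial, the chlorine cylinder, the oxidiser | the far shore: the ammonia bottle, the fuel sample, the solvent jar]
7. Ferryman goes to the far shore with the catalyst vial and the chlorine cylinder.  [the near shore: the base flask, the oxidiser | the far shore: the ammonia bottle, the catalyst vial, the chlorine cylinder, the fuel sample, the solvent jar]
8. Ferryman goes back to the near shore alone.  [the near shore: the base flask, the oxidiser | the far shore: the ammonia bottle, the catalyst vial, the chlorine cylinder, the fuel sample, the solvent jar]
9. Ferryman goes to the far shore with the base flask and the oxidiser.  [the near shore: — | the far shore: the ammonia bottle, the base flask, the catalyst vial, the chlorine cylinder, the fuel sample, the oxidiser, the solvent jar]

9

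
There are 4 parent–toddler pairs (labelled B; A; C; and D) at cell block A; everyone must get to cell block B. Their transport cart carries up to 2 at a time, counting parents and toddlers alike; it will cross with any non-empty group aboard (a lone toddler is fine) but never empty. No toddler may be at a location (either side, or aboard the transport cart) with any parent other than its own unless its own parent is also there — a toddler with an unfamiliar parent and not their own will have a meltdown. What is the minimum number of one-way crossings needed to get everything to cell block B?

Following every safe sequence of crossings from the start, the most of the 8 that can be at cell block B as the transport cart arrives there on crossings 1, 3, 5 is 2, 3, 4 respectively; the best ever achieved is 4 of 8.
From crossing 7 on, no configuration arises that was not already reachable earlier: only 44 distinct safe configurations (who is on which side, and where the transport cart is) can ever be reached, none of them has everyone across, and every continuation just revisits them. So no valid plan exists.

impossible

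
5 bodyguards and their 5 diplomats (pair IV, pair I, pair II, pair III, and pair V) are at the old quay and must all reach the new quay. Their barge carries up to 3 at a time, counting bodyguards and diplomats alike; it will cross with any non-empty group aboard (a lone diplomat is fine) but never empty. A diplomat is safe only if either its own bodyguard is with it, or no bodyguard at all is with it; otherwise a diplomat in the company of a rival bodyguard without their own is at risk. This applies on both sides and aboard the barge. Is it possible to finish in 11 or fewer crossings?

Yes — this plan uses 11 crossings (≤ 11):
1. bodyguard IV and diplomat IV cross → the new quay.
2. bodyguard IV crosses ← the old quay.
3. diplomat I, diplomat II, and diplomat III cross → the new quay.
4. diplomat IV crosses ← the old quay.
5. bodyguard I, bodyguard II, and bodyguard III cross → the new quay.
6. bodyguard I and diplomat I cross ← the old quay.
7. bodyguard I, bodyguard IV, and bodyguard V cross → the new quay.
8. diplomat II crosses ← the old quay.
9. diplomat I and diplomat IV cross → the new quay.
10. diplomat IV crosses ← the old quay.
11. diplomat II, diplomat IV, and diplomat V cross → the new quay.

Yes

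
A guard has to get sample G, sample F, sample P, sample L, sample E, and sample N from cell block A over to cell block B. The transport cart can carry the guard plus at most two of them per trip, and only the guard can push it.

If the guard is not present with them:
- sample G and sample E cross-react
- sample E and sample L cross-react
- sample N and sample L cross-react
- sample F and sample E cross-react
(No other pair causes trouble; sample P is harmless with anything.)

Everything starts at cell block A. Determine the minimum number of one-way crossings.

Counting alone: the guard can take at most 2 across per trip to cell block B, so moving all 6 needs at least 3 loaded trips out, with a return between consecutive ones — at least 5 crossings.
The safety rule pushes this higher. Following every safe sequence of crossings, the most of the 6 that can be at cell block B as the transport cart arrives there on crossing 5 is 5 — never all 6.
So no plan with fewer than 7 crossings exists, and this one achieves 7:
1. Guard goes to cell block B with sample E and sample L.  [cell block A: sample F, sample G, sample N, sample P | cell block B: sample E, sample L]
2. Guard goes back to cell block A with sample L.  [cell block A: sample F, sample G, sample L, sample N, sample P | cell block B: sample E]
3. Guard goes to cell block B with sample G and sample L.  [cell block A: sample F, sample N, sample P | cell block B: sample E, sample G, sample L]
4. Guard goes back to cell block A with sample E.  [cell block A: sample E, sample F, sample N, sample P | cell block B: sample G, sample L]
5. Guard goes to cell block B with sample F and sample P.  [cell block A: sample E, sample N | cell block B: sample F, sample G, sample L, sample P]
6. Guard goes back to cell block A alone.  [cell block A: sample E, sample N | cell block B: sample F, sample G, sample L, sample P]
7. Guard goes to cell block B with sample E and sample N.  [cell block A: — | cell block B: sample E, sample F, sample G, sample L, sample N, sample P]

7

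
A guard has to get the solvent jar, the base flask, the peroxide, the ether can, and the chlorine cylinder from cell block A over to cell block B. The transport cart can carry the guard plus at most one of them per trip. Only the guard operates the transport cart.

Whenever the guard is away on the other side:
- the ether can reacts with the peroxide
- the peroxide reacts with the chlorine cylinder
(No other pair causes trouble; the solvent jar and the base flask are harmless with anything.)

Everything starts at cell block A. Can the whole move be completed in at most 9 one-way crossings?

Counting alone: the guard can take at most 1 across per trip to cell block B, so moving all 5 needs at least 5 loaded trips out, with a return between consecutive ones — at least 9 crossings.
The safety rule pushes this higher. Following every safe sequence of crossings, the most of the 5 that can be at cell block B as the transport cart arrives there on crossing 9 is 4 — never all 5.
So the move cannot be finished within 9 crossings. (The shortest complete plan takes 11:)
1. Guard goes to cell block B with the peroxide.  [cell block A: the base flask, the chlorine cylinder, the ether can, the solvent jar | cell block B: the peroxide]
2. Guard goes back to cell block A alone.  [cell block A: the base flask, the chlorine cylinder, the ether can, the solvent jar | cell block B: the peroxide]
3. Guard goes to cell block B with the solvent jar.  [cell block A: the base flask, the chlorine cylinder, the ether can | cell block B: the peroxide, the solvent jar]
4. Guard goes back to cell block A alone.  [cell block A: the base flask, the chlorine cylinder, the ether can | cell block B: the peroxide, the solvent jar]
5. Guard goes to cell block B with the base flask.  [cell block A: the chlorine cylinder, the ether can | cell block B: the base flask, the peroxide, the solvent jar]
6. Guard goes back to cell block A alone.  [cell block A: the chlorine cylinder, the ether can | cell block B: the base flask, the peroxide, the solvent jar]
7. Guard goes to cell block B with the ether can.  [cell block A: the chlorine cylinder | cell block B: the base flask, the ether can, the peroxide, the solvent jar]
8. Guard goes back to cell block A with the peroxide.  [cell block A: the chlorine cylinder, the peroxide | cell block B: the base flask, the ether can, the solvent jar]
9. Guard goes to cell block B with the chlorine cylinder.  [cell block A: the peroxide | cell block B: the base flask, the chlorine cylinder, the ether can, the solvent jar]
10. Guard goes back to cell block A alone.  [cell block A: the peroxide | cell block B: the base flask, the chlorine cylinder, the ether can, the solvent jar]
11. Guard goes to cell block B with the peroxide.  [cell block A: — | cell block B: the base flask, the chlorine cylinder, the ether can, the peroxide, the solvent jar]

No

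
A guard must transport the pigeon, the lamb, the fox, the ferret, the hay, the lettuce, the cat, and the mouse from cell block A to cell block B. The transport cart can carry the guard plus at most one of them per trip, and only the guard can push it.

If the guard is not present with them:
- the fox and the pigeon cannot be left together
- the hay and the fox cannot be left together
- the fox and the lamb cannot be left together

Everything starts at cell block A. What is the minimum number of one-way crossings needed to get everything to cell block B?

impossible

Following every safe sequence of crossings from the start, the most of the 8 that can be at cell block B as the transport cart arrives there on crossings 1, 3, 5, 7, 9, 11 is 1, 2, 3, 4, 5, 6 respectively; the best ever achieved is 6 of 8.
From crossing 13 on, no configuration arises that was not already reachable earlier: only 144 distinct safe configurations (who is on which side, and where the transport cart is) can ever be reached, none of them has everyone across, and every continuation just revisits them. So no valid plan exists.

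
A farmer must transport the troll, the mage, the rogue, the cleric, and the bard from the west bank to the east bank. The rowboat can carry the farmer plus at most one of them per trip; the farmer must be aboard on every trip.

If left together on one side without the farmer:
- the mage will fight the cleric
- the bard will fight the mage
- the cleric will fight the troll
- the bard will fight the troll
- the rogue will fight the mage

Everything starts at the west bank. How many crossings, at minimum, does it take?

impossible

Whatever the first load, the items left behind include a forbidden pair without the farmer. No opening move is safe, so no plan exists.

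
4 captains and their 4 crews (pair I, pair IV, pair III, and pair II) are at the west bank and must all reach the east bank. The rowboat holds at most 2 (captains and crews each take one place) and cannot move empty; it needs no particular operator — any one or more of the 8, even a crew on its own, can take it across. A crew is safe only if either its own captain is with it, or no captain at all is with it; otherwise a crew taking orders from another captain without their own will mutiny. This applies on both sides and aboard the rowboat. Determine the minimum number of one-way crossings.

impossible

Following every safe sequence of crossings from the start, the most of the 8 that can be at the east bank as the rowboat arrives there on crossings 1, 3, 5 is 2, 3, 4 respectively; the best ever achieved is 4 of 8.
From crossing 7 on, no configuration arises that was not already reachable earlier: only 44 distinct safe configurations (who is on which side, and where the rowboat is) can ever be reached, none of them has everyone across, and every continuation just revisits them. So no valid plan exists.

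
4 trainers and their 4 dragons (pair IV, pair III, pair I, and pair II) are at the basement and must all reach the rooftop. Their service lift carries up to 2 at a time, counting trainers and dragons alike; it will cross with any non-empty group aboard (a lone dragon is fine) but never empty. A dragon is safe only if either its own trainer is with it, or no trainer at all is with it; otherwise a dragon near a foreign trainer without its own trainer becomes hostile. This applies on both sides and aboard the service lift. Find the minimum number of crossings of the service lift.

impossible

Following every safe sequence of crossings from the start, the most of the 8 that can be at the rooftop as the service lift arrives there on crossings 1, 3, 5 is 2, 3, 4 respectively; the best ever achieved is 4 of 8.
From crossing 7 on, no configuration arises that was not already reachable earlier: only 44 distinct safe configurations (who is on which side, and where the service lift is) can ever be reached, none of them has everyone across, and every continuation just revisits them. So no valid plan exists.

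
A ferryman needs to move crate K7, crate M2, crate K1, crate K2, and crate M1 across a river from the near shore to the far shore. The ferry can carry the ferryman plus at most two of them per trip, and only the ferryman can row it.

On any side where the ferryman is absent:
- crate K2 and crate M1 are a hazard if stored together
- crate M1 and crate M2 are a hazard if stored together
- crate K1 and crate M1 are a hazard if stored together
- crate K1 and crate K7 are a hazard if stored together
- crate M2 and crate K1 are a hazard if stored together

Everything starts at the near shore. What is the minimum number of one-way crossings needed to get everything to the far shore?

7

Counting alone: the ferryman can take at most 2 across per trip to the far shore, so moving all 5 needs at least 3 loaded trips out, with a return between consecutive ones — at least 5 crossings.
The safety rule pushes this higher. Following every safe sequence of crossings, the most of the 5 that can be at the far shore as the ferry arrives there on crossing 5 is 4 — never all 5.
So no plan with fewer than 7 crossings exists, and this one achieves 7:
1. Ferryman goes to the far shore with crate K1 and crate M1.
2. Ferryman goes back to the near shore with crate K1.
3. Ferryman goes to the far shore with crate K7 and crate M2.
4. Ferryman goes back to the near shore with crate M2.
5. Ferryman goes to the far shore with crate K2 and crate M2.
6. Ferryman goes back to the near shore with crate M1.
7. Ferryman goes to the far shore with crate K1 and crate M1.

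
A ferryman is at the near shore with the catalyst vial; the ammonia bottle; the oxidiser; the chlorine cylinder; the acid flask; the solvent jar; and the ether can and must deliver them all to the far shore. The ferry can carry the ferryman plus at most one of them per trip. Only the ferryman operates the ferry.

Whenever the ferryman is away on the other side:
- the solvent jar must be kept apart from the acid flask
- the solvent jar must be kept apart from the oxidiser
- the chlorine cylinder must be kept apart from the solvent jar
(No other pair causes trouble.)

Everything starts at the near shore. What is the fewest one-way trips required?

impossible

Following every safe sequence of crossings from the start, the most of the 7 that can be at the far shore as the ferry arrives there on crossings 1, 3, 5, 7, 9 is 1, 2, 3, 4, 5 respectively; the best ever achieved is 5 of 7.
From crossing 11 on, no configuration arises that was not already reachable earlier: only 72 distinct safe configurations (who is on which side, and where the ferry is) can ever be reached, none of them has everyone across, and every continuation just revisits them. So no valid plan exists.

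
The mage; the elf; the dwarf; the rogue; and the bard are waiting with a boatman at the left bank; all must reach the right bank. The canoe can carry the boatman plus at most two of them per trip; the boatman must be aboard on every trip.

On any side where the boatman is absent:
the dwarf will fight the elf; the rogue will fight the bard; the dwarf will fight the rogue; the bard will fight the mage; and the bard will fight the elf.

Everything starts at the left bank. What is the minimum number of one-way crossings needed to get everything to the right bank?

7

Counting alone: the boatman can take at most 2 across per trip to the right bank, so moving all 5 needs at least 3 loaded trips out, with a return between consecutive ones — at least 5 crossings.
The safety rule pushes this higher. Following every safe sequence of crossings, the most of the 5 that can be at the right bank as the canoe arrives there on crossing 5 is 4 — never all 5.
So no plan with fewer than 7 crossings exists, and this one achieves 7:
1. Boatman goes to the right bank with the bard and the dwarf.
2. Boatman goes back to the left bank alone.
3. Boatman goes to the right bank with the mage.
4. Boatman goes back to the left bank with the bard.
5. Boatman goes to the right bank with the elf and the rogue.
6. Boatman goes back to the left bank with the dwarf.
7. Boatman goes to the right bank with the bard and the dwarf.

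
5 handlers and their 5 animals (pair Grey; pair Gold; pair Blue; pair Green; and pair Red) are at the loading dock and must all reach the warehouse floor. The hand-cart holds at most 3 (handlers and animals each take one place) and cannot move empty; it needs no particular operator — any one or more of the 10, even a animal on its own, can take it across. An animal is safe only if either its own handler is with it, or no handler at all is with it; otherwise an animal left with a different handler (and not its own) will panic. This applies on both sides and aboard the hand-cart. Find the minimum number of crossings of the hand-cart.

Counting alone: each trip to the warehouse floor takes at most 3 across and each return brings at least 1 back, so after t trips out (and t−1 returns) at most 3t − (t−1) of the 10 are across; that first reaches 10 at t = 5, so at least 9 crossings are needed.
The safety rule pushes this higher. Following every safe sequence of crossings, the most of the 10 that can be at the warehouse floor as the hand-cart arrives there on crossing 9 is 9 — never all 10.
So no plan with fewer than 11 crossings exists, and this one achieves 11:
1. animal Grey and handler Grey cross → the warehouse floor.
2. handler Grey crosses ← the loading dock.
3. animal Blue, animal Gold, and animal Green cross → the warehouse floor.
4. animal Grey crosses ← the loading dock.
5. handler Blue, handler Gold, and handler Green cross → the warehouse floor.
6. animal Gold and handler Gold cross ← the loading dock.
7. handler Gold, handler Grey, and handler Red cross → the warehouse floor.
8. animal Blue crosses ← the loading dock.
9. animal Gold and animal Grey cross → the warehouse floor.
10. animal Grey crosses ← the loading dock.
11. animal Blue, animal Grey, and animal Red cross → the warehouse floor.

11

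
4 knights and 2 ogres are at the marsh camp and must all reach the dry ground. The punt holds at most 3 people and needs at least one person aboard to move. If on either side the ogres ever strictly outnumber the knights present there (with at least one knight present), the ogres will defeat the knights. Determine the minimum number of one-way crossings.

5

Counting alone: each trip to the dry ground takes at most 3 across and each return brings at least 1 back, so after t trips out (and t−1 returns) at most 3t − (t−1) of the 6 are across; that first reaches 6 at t = 3, so at least 5 crossings are needed.
The plan below uses exactly 5 crossings, so it is optimal:
1. 2 ogres → the dry ground.  (the marsh camp: 4K 0O; the dry ground: 0K 2O)
2. 1 ogre ← the marsh camp.  (the marsh camp: 4K 1O; the dry ground: 0K 1O)
3. 2 knights and 1 ogre → the dry ground.  (the marsh camp: 2K 0O; the dry ground: 2K 2O)
4. 1 ogre ← the marsh camp.  (the marsh camp: 2K 1O; the dry ground: 2K 1O)
5. 2 knights and 1 ogre → the dry ground.  (the marsh camp: 0K 0O; the dry ground: 4K 2O)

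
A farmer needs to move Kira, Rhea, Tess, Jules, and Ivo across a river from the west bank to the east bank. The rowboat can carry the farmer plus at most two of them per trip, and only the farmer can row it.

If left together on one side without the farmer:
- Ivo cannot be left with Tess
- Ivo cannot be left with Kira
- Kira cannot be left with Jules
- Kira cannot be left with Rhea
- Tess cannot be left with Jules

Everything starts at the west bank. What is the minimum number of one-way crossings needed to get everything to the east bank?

7

Counting alone: the farmer can take at most 2 across per trip to the east bank, so moving all 5 needs at least 3 loaded trips out, with a return between consecutive ones — at least 5 crossings.
The safety rule pushes this higher. Following every safe sequence of crossings, the most of the 5 that can be at the east bank as the rowboat arrives there on crossing 5 is 4 — never all 5.
So no plan with fewer than 7 crossings exists, and this one achieves 7:
1. Farmer goes to the east bank with Kira and Tess.  [the west bank: Ivo, Jules, Rhea | the east bank: Kira, Tess]
2. Farmer goes back to the west bank alone.  [the west bank: Ivo, Jules, Rhea | the east bank: Kira, Tess]
3. Farmer goes to the east bank with Rhea.  [the west bank: Ivo, Jules | the east bank: Kira, Rhea, Tess]
4. Farmer goes back to the west bank with Kira.  [the west bank: Ivo, Jules, Kira | the east bank: Rhea, Tess]
5. Farmer goes to the east bank with Ivo and Jules.  [the west bank: Kira | the east bank: Ivo, Jules, Rhea, Tess]
6. Farmer goes back to the west bank with Tess.  [the west bank: Kira, Tess | the east bank: Ivo, Jules, Rhea]
7. Farmer goes to the east bank with Kira and Tess.  [the west bank: — | the east bank: Ivo, Jules, Kira, Rhea, Tess]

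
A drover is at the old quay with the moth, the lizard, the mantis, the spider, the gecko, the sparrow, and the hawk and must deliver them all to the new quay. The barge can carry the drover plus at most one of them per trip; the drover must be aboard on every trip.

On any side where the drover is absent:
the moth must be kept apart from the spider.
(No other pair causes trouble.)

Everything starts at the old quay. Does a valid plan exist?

Yes

1. Drover goes to the new quay with the moth.
2. Drover goes back to the old quay alone.
3. Drover goes to the new quay with the lizard.
4. Drover goes back to the old quay alone.
5. Drover goes to the new quay with the mantis.
6. Drover goes back to the old quay alone.
7. Drover goes to the new quay with the gecko.
8. Drover goes back to the old quay alone.
9. Drover goes to the new quay with the sparrow.
10. Drover goes back to the old quay alone.
11. Drover goes to the new quay with the hawk.
12. Drover goes back to the old quay alone.
13. Drover goes to the new quay with the spider.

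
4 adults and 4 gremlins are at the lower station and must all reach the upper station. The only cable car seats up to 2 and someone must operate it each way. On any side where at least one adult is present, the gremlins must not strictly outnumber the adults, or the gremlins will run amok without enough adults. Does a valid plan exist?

Following every safe sequence of crossings from the start, the most of the 8 that can be at the upper station as the cable car arrives there on crossings 1, 3, 5 is 2, 3, 4 respectively; the best ever achieved is 4 of 8.
From crossing 7 on, no configuration arises that was not already reachable earlier: only 11 distinct safe configurations (who is on which side, and where the cable car is) can ever be reached, none of them has everyone across, and every continuation just revisits them. They are: 0 adults + 0 gremlins across (cable car back at the start); 0 adults + 1 gremlin across (cable car there); 0 adults + 1 gremlin across (cable car back at the start); 0 adults + 2 gremlins across (cable car there); 0 adults + 2 gremlins across (cable car back at the start); 0 adults + 3 gremlins across (cable car there); 0 adults + 3 gremlins across (cable car back at the start); 0 adults + 4 gremlins across (cable car there); 1 adult + 1 gremlin across (cable car there); 1 adult + 1 gremlin across (cable car back at the start); 2 adults + 2 gremlins across (cable car there). So no valid plan exists.

No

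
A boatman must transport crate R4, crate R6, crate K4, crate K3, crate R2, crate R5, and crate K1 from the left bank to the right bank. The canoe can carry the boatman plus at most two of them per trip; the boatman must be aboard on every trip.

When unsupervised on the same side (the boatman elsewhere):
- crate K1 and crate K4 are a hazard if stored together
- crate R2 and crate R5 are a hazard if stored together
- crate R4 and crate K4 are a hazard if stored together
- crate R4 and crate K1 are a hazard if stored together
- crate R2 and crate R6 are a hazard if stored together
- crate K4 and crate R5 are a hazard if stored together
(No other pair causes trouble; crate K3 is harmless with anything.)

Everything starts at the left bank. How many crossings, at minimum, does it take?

impossible

Whatever the first load, the items left behind include a forbidden pair without the boatman. No opening move is safe, so no plan exists.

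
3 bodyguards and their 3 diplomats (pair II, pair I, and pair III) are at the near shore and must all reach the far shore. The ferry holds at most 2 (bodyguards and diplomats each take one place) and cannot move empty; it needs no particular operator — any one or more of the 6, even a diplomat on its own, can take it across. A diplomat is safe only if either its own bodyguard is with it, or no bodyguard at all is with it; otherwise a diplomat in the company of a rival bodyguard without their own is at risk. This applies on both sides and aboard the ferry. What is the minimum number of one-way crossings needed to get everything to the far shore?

Counting alone: each trip to the far shore takes at most 2 across and each return brings at least 1 back, so after t trips out (and t−1 returns) at most 2t − (t−1) of the 6 are across; that first reaches 6 at t = 5, so at least 9 crossings are needed.
The safety rule pushes this higher. Following every safe sequence of crossings, the most of the 6 that can be at the far shore as the ferry arrives there on crossing 9 is 5 — never all 6.
So no plan with fewer than 11 crossings exists, and this one achieves 11:
1. bodyguard II and diplomat II cross → the far shore.
2. bodyguard II crosses ← the near shore.
3. diplomat I and diplomat III cross → the far shore.
4. diplomat II crosses ← the near shore.
5. bodyguard I and bodyguard III cross → the far shore.
6. bodyguard I and diplomat I cross ← the near shore.
7. bodyguard I and bodyguard II cross → the far shore.
8. diplomat III crosses ← the near shore.
9. diplomat I and diplomat II cross → the far shore.
10. bodyguard III crosses ← the near shore.
11. bodyguard III and diplomat III cross → the far shore.

11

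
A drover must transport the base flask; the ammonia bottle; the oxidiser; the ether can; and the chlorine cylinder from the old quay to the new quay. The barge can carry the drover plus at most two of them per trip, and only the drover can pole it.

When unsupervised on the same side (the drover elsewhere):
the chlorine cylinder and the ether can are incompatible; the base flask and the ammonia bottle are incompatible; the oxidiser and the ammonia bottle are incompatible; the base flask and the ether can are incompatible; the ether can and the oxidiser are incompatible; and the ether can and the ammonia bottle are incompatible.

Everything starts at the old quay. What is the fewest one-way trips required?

Counting alone: the drover can take at most 2 across per trip to the new quay, so moving all 5 needs at least 3 loaded trips out, with a return between consecutive ones — at least 5 crossings.
The safety rule pushes this higher. Following every safe sequence of crossings, the most of the 5 that can be at the new quay as the barge arrives there on crossing 5 is 4 — never all 5.
So no plan with fewer than 7 crossings exists, and this one achieves 7:
1. Drover goes to the new quay with the ammonia bottle and the ether can.  [the old quay: the base flask, the chlorine cylinder, the oxidiser | the new quay: the ammonia bottle, the ether can]
2. Drover goes back to the old quay with the ammonia bottle.  [the old quay: the ammonia bottle, the base flask, the chlorine cylinder, the oxidiser | the new quay: the ether can]
3. Drover goes to the new quay with the base flask and the oxidiser.  [the old quay: the ammonia bottle, the chlorine cylinder | the new quay: the base flask, the ether can, the oxidiser]
4. Drover goes back to the old quay with the ether can.  [the old quay: the ammonia bottle, the chlorine cylinder, the ether can | the new quay: the base flask, the oxidiser]
5. Drover goes to the new quay with the ammonia bottle and the chlorine cylinder.  [the old quay: the ether can | the new quay: the ammonia bottle, the base flask, the chlorine cylinder, the oxidiser]
6. Drover goes back to the old quay with the ammonia bottle.  [the old quay: the ammonia bottle, the ether can | the new quay: the base flask, the chlorine cylinder, the oxidiser]
7. Drover goes to the new quay with the ammonia bottle and the ether can.  [the old quay: — | the new quay: the ammonia bottle, the base flask, the chlorine cylinder, the ether can, the oxidiser]

7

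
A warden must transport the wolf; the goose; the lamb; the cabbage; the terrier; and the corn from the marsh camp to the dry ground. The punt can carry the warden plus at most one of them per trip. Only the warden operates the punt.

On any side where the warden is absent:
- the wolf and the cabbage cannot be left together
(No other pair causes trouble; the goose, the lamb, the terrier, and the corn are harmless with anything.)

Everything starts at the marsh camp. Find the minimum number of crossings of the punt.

11

Counting alone: the warden can take at most 1 across per trip to the dry ground, so moving all 6 needs at least 6 loaded trips out, with a return between consecutive ones — at least 11 crossings.
The plan below uses exactly 11 crossings, so it is optimal:
1. Warden goes to the dry ground with the wolf.
2. Warden goes back to the marsh camp alone.
3. Warden goes to the dry ground with the goose.
4. Warden goes back to the marsh camp alone.
5. Warden goes to the dry ground with the lamb.
6. Warden goes back to the marsh camp alone.
7. Warden goes to the dry ground with the terrier.
8. Warden goes back to the marsh camp alone.
9. Warden goes to the dry ground with the corn.
10. Warden goes back to the marsh camp alone.
11. Warden goes to the dry ground with the cabbage.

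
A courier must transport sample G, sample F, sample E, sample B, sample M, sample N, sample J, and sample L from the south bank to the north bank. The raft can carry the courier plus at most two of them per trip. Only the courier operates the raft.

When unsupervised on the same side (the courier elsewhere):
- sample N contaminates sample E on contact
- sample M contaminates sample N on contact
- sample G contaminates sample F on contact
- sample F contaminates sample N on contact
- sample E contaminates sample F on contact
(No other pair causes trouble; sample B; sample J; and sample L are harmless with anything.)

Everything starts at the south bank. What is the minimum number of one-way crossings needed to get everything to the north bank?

Counting alone: the courier can take at most 2 across per trip to the north bank, so moving all 8 needs at least 4 loaded trips out, with a return between consecutive ones — at least 7 crossings.
The safety rule pushes this higher. Following every safe sequence of crossings, the most of the 8 that can be at the north bank as the raft arrives there on crossings 7, 9, 11 is 5, 6, 7 respectively — never all 8.
So no plan with fewer than 13 crossings exists, and this one achieves 13:
1. Courier goes to the north bank with sample F and sample N.
2. Courier goes back to the south bank with sample F.
3. Courier goes to the north bank with sample F and sample G.
4. Courier goes back to the south bank with sample F.
5. Courier goes to the north bank with sample B and sample F.
6. Courier goes back to the south bank with sample F.
7. Courier goes to the north bank with sample F and sample J.
8. Courier goes back to the south bank with sample F.
9. Courier goes to the north bank with sample F and sample L.
10. Courier goes back to the south bank with sample F.
11. Courier goes to the north bank with sample E and sample M.
12. Courier goes back to the south bank with sample N.
13. Courier goes to the north bank with sample F and sample N.

13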